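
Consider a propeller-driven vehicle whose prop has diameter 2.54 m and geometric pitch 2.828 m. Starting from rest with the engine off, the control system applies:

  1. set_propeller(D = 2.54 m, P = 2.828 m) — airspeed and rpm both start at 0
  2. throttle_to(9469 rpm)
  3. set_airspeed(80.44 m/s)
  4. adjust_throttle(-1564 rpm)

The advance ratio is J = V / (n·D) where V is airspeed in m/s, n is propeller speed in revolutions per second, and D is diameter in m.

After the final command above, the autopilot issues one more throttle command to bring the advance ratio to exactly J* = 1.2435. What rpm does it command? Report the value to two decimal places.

set_propeller: D = 2.54 m, P = 2.828 m (p = P/D = 1.113386); state ← (V=0, rpm=0)
throttle_to(9469): rpm ← 9469
set_airspeed(80.44): V ← 80.44 m/s
adjust_throttle(-1564): rpm ← 9469 -1564 = 7905
final state: V = 80.44 m/s, rpm = 7905 → n = rpm/60 = 131.750000 rev/s
target J* = 1.2435; solve J* = V/(n·D) for n: n = V/(J*·D) = 80.44/(1.2435 × 2.54) = 25.467866 rev/s
rpm = 60·n = 1528.071958

rpm = 1528.07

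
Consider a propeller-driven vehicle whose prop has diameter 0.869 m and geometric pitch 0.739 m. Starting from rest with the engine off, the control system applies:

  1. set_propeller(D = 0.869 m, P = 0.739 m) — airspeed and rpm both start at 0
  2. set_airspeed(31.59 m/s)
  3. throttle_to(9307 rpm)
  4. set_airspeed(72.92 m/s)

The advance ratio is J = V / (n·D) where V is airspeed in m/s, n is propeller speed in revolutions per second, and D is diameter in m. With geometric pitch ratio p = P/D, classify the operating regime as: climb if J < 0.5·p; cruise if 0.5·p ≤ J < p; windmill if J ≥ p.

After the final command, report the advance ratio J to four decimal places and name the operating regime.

set_propeller: D = 0.869 m, P = 0.739 m (p = P/D = 0.850403); state ← (V=0, rpm=0)
set_airspeed(31.59): V ← 31.59 m/s
throttle_to(9307): rpm ← 9307
set_airspeed(72.92): V ← 72.92 m/s
final state: V = 72.92 m/s, rpm = 9307 → n = rpm/60 = 155.116667 rev/s
J = V / (n·D) = 72.92 / (155.116667 × 0.869) = 0.540964
regime bands: climb J<0.4252 | cruise [0.4252, 0.8504) | windmill J≥0.8504
J = 0.5410 → cruise

J = 0.5410, regime = cruise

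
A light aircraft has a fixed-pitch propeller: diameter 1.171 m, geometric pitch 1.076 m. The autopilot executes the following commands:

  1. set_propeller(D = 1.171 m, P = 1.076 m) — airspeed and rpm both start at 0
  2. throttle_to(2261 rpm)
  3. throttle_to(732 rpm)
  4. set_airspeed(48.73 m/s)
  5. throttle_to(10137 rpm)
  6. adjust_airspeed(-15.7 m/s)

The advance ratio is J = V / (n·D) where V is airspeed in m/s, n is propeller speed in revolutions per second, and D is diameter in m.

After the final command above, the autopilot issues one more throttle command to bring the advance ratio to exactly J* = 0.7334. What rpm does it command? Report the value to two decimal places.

set_propeller: D = 1.171 m, P = 1.076 m (p = P/D = 0.918873); state ← (V=0, rpm=0)
throttle_to(2261): rpm ← 2261
throttle_to(732): rpm ← 732
set_airspeed(48.73): V ← 48.73 m/s
throttle_to(10137): rpm ← 10137
adjust_airspeed(-15.7): V ← 48.73 -15.7 = 33.03 m/s
final state: V = 33.03 m/s, rpm = 10137 → n = rpm/60 = 168.950000 rev/s
target J* = 0.7334; solve J* = V/(n·D) for n: n = V/(J*·D) = 33.03/(0.7334 × 1.171) = 38.460132 rev/s
rpm = 60·n = 2307.607933

rpm = 2307.61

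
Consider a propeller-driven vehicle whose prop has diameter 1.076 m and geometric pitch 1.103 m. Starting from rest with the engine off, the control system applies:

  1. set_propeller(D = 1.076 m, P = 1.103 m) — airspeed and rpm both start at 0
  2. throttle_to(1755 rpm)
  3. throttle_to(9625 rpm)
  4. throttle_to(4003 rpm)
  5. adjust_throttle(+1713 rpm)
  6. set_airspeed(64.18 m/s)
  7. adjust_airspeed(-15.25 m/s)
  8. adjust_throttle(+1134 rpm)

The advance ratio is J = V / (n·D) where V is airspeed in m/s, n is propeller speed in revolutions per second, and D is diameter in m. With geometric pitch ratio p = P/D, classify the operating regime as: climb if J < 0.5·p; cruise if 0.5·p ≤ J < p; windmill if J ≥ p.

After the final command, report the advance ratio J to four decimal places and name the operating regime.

J = 0.3983, regime = climb

set_propeller: D = 1.076 m, P = 1.103 m (p = P/D = 1.025093); state ← (V=0, rpm=0)
throttle_to(1755): rpm ← 1755
throttle_to(9625): rpm ← 9625
throttle_to(4003): rpm ← 4003
adjust_throttle(+1713): rpm ← 4003 +1713 = 5716
set_airspeed(64.18): V ← 64.18 m/s
adjust_airspeed(-15.25): V ← 64.18 -15.25 = 48.93 m/s
adjust_throttle(+1134): rpm ← 5716 +1134 = 6850
final state: V = 48.93 m/s, rpm = 6850 → n = rpm/60 = 114.166667 rev/s
J = V / (n·D) = 48.93 / (114.166667 × 1.076) = 0.398312
regime bands: climb J<0.5125 | cruise [0.5125, 1.0251) | windmill J≥1.0251
J = 0.3983 → climb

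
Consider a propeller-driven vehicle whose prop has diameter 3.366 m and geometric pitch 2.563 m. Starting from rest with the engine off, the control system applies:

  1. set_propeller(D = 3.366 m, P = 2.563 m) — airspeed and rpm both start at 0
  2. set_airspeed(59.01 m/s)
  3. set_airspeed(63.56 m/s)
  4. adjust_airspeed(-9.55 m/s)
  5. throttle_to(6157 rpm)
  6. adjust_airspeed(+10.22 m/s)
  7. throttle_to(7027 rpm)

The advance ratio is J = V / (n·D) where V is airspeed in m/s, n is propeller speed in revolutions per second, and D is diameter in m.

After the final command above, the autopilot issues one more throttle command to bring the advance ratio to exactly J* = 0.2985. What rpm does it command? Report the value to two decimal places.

set_propeller: D = 3.366 m, P = 2.563 m (p = P/D = 0.761438); state ← (V=0, rpm=0)
set_airspeed(59.01): V ← 59.01 m/s
set_airspeed(63.56): V ← 63.56 m/s
adjust_airspeed(-9.55): V ← 63.56 -9.55 = 54.01 m/s
throttle_to(6157): rpm ← 6157
adjust_airspeed(+10.22): V ← 54.01 +10.22 = 64.23 m/s
throttle_to(7027): rpm ← 7027
final state: V = 64.23 m/s, rpm = 7027 → n = rpm/60 = 117.116667 rev/s
target J* = 0.2985; solve J* = V/(n·D) for n: n = V/(J*·D) = 64.23/(0.2985 × 3.366) = 63.926286 rev/s
rpm = 60·n = 3835.577173

rpm = 3835.58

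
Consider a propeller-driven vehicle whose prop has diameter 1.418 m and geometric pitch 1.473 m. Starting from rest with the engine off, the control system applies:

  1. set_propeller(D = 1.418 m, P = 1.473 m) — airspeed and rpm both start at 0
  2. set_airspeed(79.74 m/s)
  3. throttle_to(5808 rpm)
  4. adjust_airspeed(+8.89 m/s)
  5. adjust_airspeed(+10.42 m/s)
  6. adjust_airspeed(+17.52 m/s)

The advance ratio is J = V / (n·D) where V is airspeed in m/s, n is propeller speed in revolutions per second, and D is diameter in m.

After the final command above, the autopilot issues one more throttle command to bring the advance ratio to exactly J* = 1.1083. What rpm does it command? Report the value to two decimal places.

set_propeller: D = 1.418 m, P = 1.473 m (p = P/D = 1.038787); state ← (V=0, rpm=0)
set_airspeed(79.74): V ← 79.74 m/s
throttle_to(5808): rpm ← 5808
adjust_airspeed(+8.89): V ← 79.74 +8.89 = 88.63 m/s
adjust_airspeed(+10.42): V ← 88.63 +10.42 = 99.05 m/s
adjust_airspeed(+17.52): V ← 99.05 +17.52 = 116.57 m/s
final state: V = 116.57 m/s, rpm = 5808 → n = rpm/60 = 96.800000 rev/s
target J* = 1.1083; solve J* = V/(n·D) for n: n = V/(J*·D) = 116.57/(1.1083 × 1.418) = 74.174262 rev/s
rpm = 60·n = 4450.455704

rpm = 4450.46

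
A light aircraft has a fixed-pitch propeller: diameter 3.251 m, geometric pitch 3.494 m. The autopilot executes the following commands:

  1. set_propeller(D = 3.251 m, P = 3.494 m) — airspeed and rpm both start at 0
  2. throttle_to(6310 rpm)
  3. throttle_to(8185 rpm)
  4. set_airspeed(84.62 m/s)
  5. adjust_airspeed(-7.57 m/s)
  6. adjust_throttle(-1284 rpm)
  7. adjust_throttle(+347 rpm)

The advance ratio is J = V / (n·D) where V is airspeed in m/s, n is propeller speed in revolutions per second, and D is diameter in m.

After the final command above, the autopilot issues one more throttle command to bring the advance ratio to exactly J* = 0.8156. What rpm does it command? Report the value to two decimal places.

set_propeller: D = 3.251 m, P = 3.494 m (p = P/D = 1.074746); state ← (V=0, rpm=0)
throttle_to(6310): rpm ← 6310
throttle_to(8185): rpm ← 8185
set_airspeed(84.62): V ← 84.62 m/s
adjust_airspeed(-7.57): V ← 84.62 -7.57 = 77.05 m/s
adjust_throttle(-1284): rpm ← 8185 -1284 = 6901
adjust_throttle(+347): rpm ← 6901 +347 = 7248
final state: V = 77.05 m/s, rpm = 7248 → n = rpm/60 = 120.800000 rev/s
target J* = 0.8156; solve J* = V/(n·D) for n: n = V/(J*·D) = 77.05/(0.8156 × 3.251) = 29.058852 rev/s
rpm = 60·n = 1743.531134

rpm = 1743.53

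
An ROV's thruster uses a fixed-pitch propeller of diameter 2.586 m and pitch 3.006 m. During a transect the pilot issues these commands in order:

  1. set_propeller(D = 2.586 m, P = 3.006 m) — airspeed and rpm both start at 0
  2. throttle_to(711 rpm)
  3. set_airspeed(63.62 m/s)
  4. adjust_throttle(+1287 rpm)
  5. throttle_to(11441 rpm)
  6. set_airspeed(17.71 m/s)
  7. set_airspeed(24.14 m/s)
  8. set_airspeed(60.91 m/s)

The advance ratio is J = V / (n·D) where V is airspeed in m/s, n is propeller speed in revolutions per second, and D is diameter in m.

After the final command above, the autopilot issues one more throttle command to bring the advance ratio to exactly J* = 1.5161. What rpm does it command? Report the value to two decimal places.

rpm = 932.15

set_propeller: D = 2.586 m, P = 3.006 m (p = P/D = 1.162413); state ← (V=0, rpm=0)
throttle_to(711): rpm ← 711
set_airspeed(63.62): V ← 63.62 m/s
adjust_throttle(+1287): rpm ← 711 +1287 = 1998
throttle_to(11441): rpm ← 11441
set_airspeed(17.71): V ← 17.71 m/s
set_airspeed(24.14): V ← 24.14 m/s
set_airspeed(60.91): V ← 60.91 m/s
final state: V = 60.91 m/s, rpm = 11441 → n = rpm/60 = 190.683333 rev/s
target J* = 1.5161; solve J* = V/(n·D) for n: n = V/(J*·D) = 60.91/(1.5161 × 2.586) = 15.535750 rev/s
rpm = 60·n = 932.145016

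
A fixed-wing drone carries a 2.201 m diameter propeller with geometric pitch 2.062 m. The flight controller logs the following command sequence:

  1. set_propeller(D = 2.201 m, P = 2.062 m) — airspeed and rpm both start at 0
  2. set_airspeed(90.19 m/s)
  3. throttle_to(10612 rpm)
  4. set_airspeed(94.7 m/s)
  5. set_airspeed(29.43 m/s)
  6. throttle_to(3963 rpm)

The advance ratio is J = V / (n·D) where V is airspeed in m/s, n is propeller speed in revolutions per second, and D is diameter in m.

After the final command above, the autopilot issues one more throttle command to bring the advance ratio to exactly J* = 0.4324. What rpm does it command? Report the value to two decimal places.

rpm = 1855.39

set_propeller: D = 2.201 m, P = 2.062 m (p = P/D = 0.936847); state ← (V=0, rpm=0)
set_airspeed(90.19): V ← 90.19 m/s
throttle_to(10612): rpm ← 10612
set_airspeed(94.7): V ← 94.7 m/s
set_airspeed(29.43): V ← 29.43 m/s
throttle_to(3963): rpm ← 3963
final state: V = 29.43 m/s, rpm = 3963 → n = rpm/60 = 66.050000 rev/s
target J* = 0.4324; solve J* = V/(n·D) for n: n = V/(J*·D) = 29.43/(0.4324 × 2.201) = 30.923207 rev/s
rpm = 60·n = 1855.392448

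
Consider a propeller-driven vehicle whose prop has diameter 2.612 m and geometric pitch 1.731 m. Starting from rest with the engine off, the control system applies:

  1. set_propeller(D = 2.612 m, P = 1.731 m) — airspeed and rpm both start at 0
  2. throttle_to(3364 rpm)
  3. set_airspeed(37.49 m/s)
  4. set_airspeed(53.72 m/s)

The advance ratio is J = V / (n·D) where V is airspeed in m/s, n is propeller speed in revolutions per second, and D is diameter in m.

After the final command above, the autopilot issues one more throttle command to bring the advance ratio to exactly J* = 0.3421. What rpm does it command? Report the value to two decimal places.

set_propeller: D = 2.612 m, P = 1.731 m (p = P/D = 0.662711); state ← (V=0, rpm=0)
throttle_to(3364): rpm ← 3364
set_airspeed(37.49): V ← 37.49 m/s
set_airspeed(53.72): V ← 53.72 m/s
final state: V = 53.72 m/s, rpm = 3364 → n = rpm/60 = 56.066667 rev/s
target J* = 0.3421; solve J* = V/(n·D) for n: n = V/(J*·D) = 53.72/(0.3421 × 2.612) = 60.118724 rev/s
rpm = 60·n = 3607.123465

rpm = 3607.12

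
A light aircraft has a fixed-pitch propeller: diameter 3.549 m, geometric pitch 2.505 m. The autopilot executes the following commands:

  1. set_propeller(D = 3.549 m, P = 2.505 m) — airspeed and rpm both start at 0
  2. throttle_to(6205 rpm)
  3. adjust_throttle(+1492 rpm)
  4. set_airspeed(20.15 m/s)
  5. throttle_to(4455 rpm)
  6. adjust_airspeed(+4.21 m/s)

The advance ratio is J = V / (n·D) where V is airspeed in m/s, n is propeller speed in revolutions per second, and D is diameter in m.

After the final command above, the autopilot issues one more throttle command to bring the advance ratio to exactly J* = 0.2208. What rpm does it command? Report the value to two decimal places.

rpm = 1865.19

set_propeller: D = 3.549 m, P = 2.505 m (p = P/D = 0.705833); state ← (V=0, rpm=0)
throttle_to(6205): rpm ← 6205
adjust_throttle(+1492): rpm ← 6205 +1492 = 7697
set_airspeed(20.15): V ← 20.15 m/s
throttle_to(4455): rpm ← 4455
adjust_airspeed(+4.21): V ← 20.15 +4.21 = 24.36 m/s
final state: V = 24.36 m/s, rpm = 4455 → n = rpm/60 = 74.250000 rev/s
target J* = 0.2208; solve J* = V/(n·D) for n: n = V/(J*·D) = 24.36/(0.2208 × 3.549) = 31.086528 rev/s
rpm = 60·n = 1865.191665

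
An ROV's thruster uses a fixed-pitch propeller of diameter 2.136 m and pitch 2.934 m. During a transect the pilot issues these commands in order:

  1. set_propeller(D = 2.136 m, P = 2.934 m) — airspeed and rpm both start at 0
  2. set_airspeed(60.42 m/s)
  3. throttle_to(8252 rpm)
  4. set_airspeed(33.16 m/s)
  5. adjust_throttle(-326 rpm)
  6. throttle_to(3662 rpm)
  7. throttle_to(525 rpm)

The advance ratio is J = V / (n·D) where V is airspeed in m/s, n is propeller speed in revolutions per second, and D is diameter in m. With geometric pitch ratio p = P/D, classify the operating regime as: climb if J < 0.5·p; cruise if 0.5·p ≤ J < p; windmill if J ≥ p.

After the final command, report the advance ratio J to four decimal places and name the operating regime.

J = 1.7742, regime = windmill

set_propeller: D = 2.136 m, P = 2.934 m (p = P/D = 1.373596); state ← (V=0, rpm=0)
set_airspeed(60.42): V ← 60.42 m/s
throttle_to(8252): rpm ← 8252
set_airspeed(33.16): V ← 33.16 m/s
adjust_throttle(-326): rpm ← 8252 -326 = 7926
throttle_to(3662): rpm ← 3662
throttle_to(525): rpm ← 525
final state: V = 33.16 m/s, rpm = 525 → n = rpm/60 = 8.750000 rev/s
J = V / (n·D) = 33.16 / (8.750000 × 2.136) = 1.774211
regime bands: climb J<0.6868 | cruise [0.6868, 1.3736) | windmill J≥1.3736
J = 1.7742 → windmill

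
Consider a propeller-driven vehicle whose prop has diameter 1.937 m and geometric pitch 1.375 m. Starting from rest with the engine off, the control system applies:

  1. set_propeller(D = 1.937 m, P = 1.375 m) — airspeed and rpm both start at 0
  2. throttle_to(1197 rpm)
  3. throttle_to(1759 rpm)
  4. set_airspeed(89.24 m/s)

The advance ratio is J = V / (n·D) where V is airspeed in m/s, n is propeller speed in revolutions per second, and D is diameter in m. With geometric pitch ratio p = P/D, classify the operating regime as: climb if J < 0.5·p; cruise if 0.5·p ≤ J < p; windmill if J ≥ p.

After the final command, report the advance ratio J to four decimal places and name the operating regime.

set_propeller: D = 1.937 m, P = 1.375 m (p = P/D = 0.709861); state ← (V=0, rpm=0)
throttle_to(1197): rpm ← 1197
throttle_to(1759): rpm ← 1759
set_airspeed(89.24): V ← 89.24 m/s
final state: V = 89.24 m/s, rpm = 1759 → n = rpm/60 = 29.316667 rev/s
J = V / (n·D) = 89.24 / (29.316667 × 1.937) = 1.571503
regime bands: climb J<0.3549 | cruise [0.3549, 0.7099) | windmill J≥0.7099
J = 1.5715 → windmill

J = 1.5715, regime = windmill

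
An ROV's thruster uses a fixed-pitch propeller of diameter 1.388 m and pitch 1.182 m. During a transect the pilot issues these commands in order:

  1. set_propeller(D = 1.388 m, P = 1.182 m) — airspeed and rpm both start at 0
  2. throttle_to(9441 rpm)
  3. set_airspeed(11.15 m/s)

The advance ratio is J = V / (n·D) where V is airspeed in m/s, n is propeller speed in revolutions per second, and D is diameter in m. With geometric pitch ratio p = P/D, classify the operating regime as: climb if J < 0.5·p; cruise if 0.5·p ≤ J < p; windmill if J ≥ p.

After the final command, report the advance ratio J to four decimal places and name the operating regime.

set_propeller: D = 1.388 m, P = 1.182 m (p = P/D = 0.851585); state ← (V=0, rpm=0)
throttle_to(9441): rpm ← 9441
set_airspeed(11.15): V ← 11.15 m/s
final state: V = 11.15 m/s, rpm = 9441 → n = rpm/60 = 157.350000 rev/s
J = V / (n·D) = 11.15 / (157.350000 × 1.388) = 0.051053
regime bands: climb J<0.4258 | cruise [0.4258, 0.8516) | windmill J≥0.8516
J = 0.0511 → climb

J = 0.0511, regime = climb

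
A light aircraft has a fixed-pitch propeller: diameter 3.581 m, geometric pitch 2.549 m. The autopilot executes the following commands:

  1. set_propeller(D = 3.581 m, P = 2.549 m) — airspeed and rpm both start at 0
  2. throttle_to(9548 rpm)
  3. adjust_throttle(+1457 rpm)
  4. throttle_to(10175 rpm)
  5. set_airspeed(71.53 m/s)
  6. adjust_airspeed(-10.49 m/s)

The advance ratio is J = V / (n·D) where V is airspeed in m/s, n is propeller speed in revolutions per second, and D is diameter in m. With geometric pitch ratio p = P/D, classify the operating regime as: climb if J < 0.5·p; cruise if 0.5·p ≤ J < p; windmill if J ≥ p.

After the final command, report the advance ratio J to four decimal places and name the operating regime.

J = 0.1005, regime = climb

set_propeller: D = 3.581 m, P = 2.549 m (p = P/D = 0.711812); state ← (V=0, rpm=0)
throttle_to(9548): rpm ← 9548
adjust_throttle(+1457): rpm ← 9548 +1457 = 11005
throttle_to(10175): rpm ← 10175
set_airspeed(71.53): V ← 71.53 m/s
adjust_airspeed(-10.49): V ← 71.53 -10.49 = 61.04 m/s
final state: V = 61.04 m/s, rpm = 10175 → n = rpm/60 = 169.583333 rev/s
J = V / (n·D) = 61.04 / (169.583333 × 3.581) = 0.100514
regime bands: climb J<0.3559 | cruise [0.3559, 0.7118) | windmill J≥0.7118
J = 0.1005 → climb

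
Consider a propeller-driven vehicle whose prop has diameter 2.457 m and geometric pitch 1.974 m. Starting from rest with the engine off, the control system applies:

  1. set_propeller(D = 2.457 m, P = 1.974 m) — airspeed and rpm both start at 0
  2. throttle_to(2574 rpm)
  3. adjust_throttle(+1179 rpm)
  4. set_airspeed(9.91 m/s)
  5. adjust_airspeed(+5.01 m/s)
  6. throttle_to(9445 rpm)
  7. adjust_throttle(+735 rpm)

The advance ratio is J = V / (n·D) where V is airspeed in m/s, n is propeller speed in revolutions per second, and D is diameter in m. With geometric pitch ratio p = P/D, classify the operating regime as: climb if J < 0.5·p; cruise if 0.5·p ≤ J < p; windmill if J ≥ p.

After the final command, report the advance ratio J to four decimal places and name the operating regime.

set_propeller: D = 2.457 m, P = 1.974 m (p = P/D = 0.803419); state ← (V=0, rpm=0)
throttle_to(2574): rpm ← 2574
adjust_throttle(+1179): rpm ← 2574 +1179 = 3753
set_airspeed(9.91): V ← 9.91 m/s
adjust_airspeed(+5.01): V ← 9.91 +5.01 = 14.92 m/s
throttle_to(9445): rpm ← 9445
adjust_throttle(+735): rpm ← 9445 +735 = 10180
final state: V = 14.92 m/s, rpm = 10180 → n = rpm/60 = 169.666667 rev/s
J = V / (n·D) = 14.92 / (169.666667 × 2.457) = 0.035790
regime bands: climb J<0.4017 | cruise [0.4017, 0.8034) | windmill J≥0.8034
J = 0.0358 → climb

J = 0.0358, regime = climb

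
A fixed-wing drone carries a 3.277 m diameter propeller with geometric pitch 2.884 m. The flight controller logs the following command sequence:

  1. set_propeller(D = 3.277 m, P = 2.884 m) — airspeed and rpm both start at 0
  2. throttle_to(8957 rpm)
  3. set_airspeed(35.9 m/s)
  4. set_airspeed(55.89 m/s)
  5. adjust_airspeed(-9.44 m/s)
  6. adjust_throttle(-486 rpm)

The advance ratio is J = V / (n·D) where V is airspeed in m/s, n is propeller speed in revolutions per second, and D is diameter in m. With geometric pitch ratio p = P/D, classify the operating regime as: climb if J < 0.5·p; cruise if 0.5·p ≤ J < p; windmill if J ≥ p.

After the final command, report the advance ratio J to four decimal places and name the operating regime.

set_propeller: D = 3.277 m, P = 2.884 m (p = P/D = 0.880073); state ← (V=0, rpm=0)
throttle_to(8957): rpm ← 8957
set_airspeed(35.9): V ← 35.9 m/s
set_airspeed(55.89): V ← 55.89 m/s
adjust_airspeed(-9.44): V ← 55.89 -9.44 = 46.45 m/s
adjust_throttle(-486): rpm ← 8957 -486 = 8471
final state: V = 46.45 m/s, rpm = 8471 → n = rpm/60 = 141.183333 rev/s
J = V / (n·D) = 46.45 / (141.183333 × 3.277) = 0.100398
regime bands: climb J<0.4400 | cruise [0.4400, 0.8801) | windmill J≥0.8801
J = 0.1004 → climb

J = 0.1004, regime = climb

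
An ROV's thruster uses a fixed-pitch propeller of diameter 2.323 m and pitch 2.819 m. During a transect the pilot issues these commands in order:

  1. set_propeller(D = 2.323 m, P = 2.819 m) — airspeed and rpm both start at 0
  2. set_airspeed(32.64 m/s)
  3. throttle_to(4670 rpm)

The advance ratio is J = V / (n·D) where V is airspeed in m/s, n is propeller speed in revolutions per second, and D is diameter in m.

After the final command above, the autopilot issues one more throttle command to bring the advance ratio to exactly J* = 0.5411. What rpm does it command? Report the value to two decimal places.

set_propeller: D = 2.323 m, P = 2.819 m (p = P/D = 1.213517); state ← (V=0, rpm=0)
set_airspeed(32.64): V ← 32.64 m/s
throttle_to(4670): rpm ← 4670
final state: V = 32.64 m/s, rpm = 4670 → n = rpm/60 = 77.833333 rev/s
target J* = 0.5411; solve J* = V/(n·D) for n: n = V/(J*·D) = 32.64/(0.5411 × 2.323) = 25.967097 rev/s
rpm = 60·n = 1558.025842

rpm = 1558.03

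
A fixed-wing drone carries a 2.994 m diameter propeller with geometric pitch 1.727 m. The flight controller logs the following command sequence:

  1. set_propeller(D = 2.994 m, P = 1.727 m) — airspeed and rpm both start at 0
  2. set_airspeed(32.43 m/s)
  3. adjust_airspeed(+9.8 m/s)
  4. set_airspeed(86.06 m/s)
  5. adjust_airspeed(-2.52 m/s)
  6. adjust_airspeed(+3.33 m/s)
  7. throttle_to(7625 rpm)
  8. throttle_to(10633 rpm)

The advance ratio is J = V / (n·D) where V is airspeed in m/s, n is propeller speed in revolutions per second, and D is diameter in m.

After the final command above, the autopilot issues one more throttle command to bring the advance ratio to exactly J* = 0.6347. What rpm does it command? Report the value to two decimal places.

rpm = 2742.84

set_propeller: D = 2.994 m, P = 1.727 m (p = P/D = 0.576820); state ← (V=0, rpm=0)
set_airspeed(32.43): V ← 32.43 m/s
adjust_airspeed(+9.8): V ← 32.43 +9.8 = 42.23 m/s
set_airspeed(86.06): V ← 86.06 m/s
adjust_airspeed(-2.52): V ← 86.06 -2.52 = 83.54 m/s
adjust_airspeed(+3.33): V ← 83.54 +3.33 = 86.87 m/s
throttle_to(7625): rpm ← 7625
throttle_to(10633): rpm ← 10633
final state: V = 86.87 m/s, rpm = 10633 → n = rpm/60 = 177.216667 rev/s
target J* = 0.6347; solve J* = V/(n·D) for n: n = V/(J*·D) = 86.87/(0.6347 × 2.994) = 45.714032 rev/s
rpm = 60·n = 2742.841915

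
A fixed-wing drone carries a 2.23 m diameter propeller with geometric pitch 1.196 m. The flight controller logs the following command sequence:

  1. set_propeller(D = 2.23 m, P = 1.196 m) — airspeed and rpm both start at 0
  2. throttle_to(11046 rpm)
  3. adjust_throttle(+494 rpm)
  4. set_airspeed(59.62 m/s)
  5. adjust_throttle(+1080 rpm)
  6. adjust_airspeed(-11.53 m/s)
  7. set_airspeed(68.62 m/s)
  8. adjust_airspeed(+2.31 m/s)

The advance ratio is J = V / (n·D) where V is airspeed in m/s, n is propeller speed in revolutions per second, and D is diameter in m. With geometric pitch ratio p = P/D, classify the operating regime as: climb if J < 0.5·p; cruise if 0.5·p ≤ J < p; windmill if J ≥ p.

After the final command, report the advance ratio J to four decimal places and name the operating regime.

J = 0.1512, regime = climb

set_propeller: D = 2.23 m, P = 1.196 m (p = P/D = 0.536323); state ← (V=0, rpm=0)
throttle_to(11046): rpm ← 11046
adjust_throttle(+494): rpm ← 11046 +494 = 11540
set_airspeed(59.62): V ← 59.62 m/s
adjust_throttle(+1080): rpm ← 11540 +1080 = 12620
adjust_airspeed(-11.53): V ← 59.62 -11.53 = 48.09 m/s
set_airspeed(68.62): V ← 68.62 m/s
adjust_airspeed(+2.31): V ← 68.62 +2.31 = 70.93 m/s
final state: V = 70.93 m/s, rpm = 12620 → n = rpm/60 = 210.333333 rev/s
J = V / (n·D) = 70.93 / (210.333333 × 2.23) = 0.151223
regime bands: climb J<0.2682 | cruise [0.2682, 0.5363) | windmill J≥0.5363
J = 0.1512 → climb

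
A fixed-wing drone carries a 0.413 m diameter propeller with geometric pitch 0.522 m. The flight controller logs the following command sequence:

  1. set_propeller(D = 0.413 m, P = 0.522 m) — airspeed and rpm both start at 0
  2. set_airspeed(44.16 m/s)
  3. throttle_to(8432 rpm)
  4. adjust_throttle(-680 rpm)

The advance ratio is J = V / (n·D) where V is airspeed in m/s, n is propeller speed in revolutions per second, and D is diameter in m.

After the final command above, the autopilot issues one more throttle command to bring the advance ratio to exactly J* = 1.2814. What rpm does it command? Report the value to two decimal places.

rpm = 5006.63

set_propeller: D = 0.413 m, P = 0.522 m (p = P/D = 1.263923); state ← (V=0, rpm=0)
set_airspeed(44.16): V ← 44.16 m/s
throttle_to(8432): rpm ← 8432
adjust_throttle(-680): rpm ← 8432 -680 = 7752
final state: V = 44.16 m/s, rpm = 7752 → n = rpm/60 = 129.200000 rev/s
target J* = 1.2814; solve J* = V/(n·D) for n: n = V/(J*·D) = 44.16/(1.2814 × 0.413) = 83.443842 rev/s
rpm = 60·n = 5006.630535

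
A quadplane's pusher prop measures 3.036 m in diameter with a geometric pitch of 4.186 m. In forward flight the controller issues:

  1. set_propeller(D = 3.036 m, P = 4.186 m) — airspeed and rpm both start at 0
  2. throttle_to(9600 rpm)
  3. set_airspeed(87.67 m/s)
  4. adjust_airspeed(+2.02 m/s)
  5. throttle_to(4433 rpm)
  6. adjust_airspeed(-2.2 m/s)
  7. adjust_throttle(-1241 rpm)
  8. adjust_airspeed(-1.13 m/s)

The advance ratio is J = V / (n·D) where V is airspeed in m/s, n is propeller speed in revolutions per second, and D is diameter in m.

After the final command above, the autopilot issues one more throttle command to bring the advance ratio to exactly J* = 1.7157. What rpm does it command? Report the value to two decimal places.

rpm = 994.77

set_propeller: D = 3.036 m, P = 4.186 m (p = P/D = 1.378788); state ← (V=0, rpm=0)
throttle_to(9600): rpm ← 9600
set_airspeed(87.67): V ← 87.67 m/s
adjust_airspeed(+2.02): V ← 87.67 +2.02 = 89.69 m/s
throttle_to(4433): rpm ← 4433
adjust_airspeed(-2.2): V ← 89.69 -2.2 = 87.49 m/s
adjust_throttle(-1241): rpm ← 4433 -1241 = 3192
adjust_airspeed(-1.13): V ← 87.49 -1.13 = 86.36 m/s
final state: V = 86.36 m/s, rpm = 3192 → n = rpm/60 = 53.200000 rev/s
target J* = 1.7157; solve J* = V/(n·D) for n: n = V/(J*·D) = 86.36/(1.7157 × 3.036) = 16.579427 rev/s
rpm = 60·n = 994.765616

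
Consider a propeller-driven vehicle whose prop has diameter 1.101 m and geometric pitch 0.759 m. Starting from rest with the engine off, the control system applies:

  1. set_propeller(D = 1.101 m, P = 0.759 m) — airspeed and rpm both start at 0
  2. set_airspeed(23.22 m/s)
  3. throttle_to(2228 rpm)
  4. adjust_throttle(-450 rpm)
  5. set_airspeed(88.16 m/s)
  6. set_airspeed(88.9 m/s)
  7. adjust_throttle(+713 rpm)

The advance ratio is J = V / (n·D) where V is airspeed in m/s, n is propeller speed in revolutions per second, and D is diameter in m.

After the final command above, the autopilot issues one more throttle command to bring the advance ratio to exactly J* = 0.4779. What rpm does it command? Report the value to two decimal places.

rpm = 10137.45

set_propeller: D = 1.101 m, P = 0.759 m (p = P/D = 0.689373); state ← (V=0, rpm=0)
set_airspeed(23.22): V ← 23.22 m/s
throttle_to(2228): rpm ← 2228
adjust_throttle(-450): rpm ← 2228 -450 = 1778
set_airspeed(88.16): V ← 88.16 m/s
set_airspeed(88.9): V ← 88.9 m/s
adjust_throttle(+713): rpm ← 1778 +713 = 2491
final state: V = 88.9 m/s, rpm = 2491 → n = rpm/60 = 41.516667 rev/s
target J* = 0.4779; solve J* = V/(n·D) for n: n = V/(J*·D) = 88.9/(0.4779 × 1.101) = 168.957475 rev/s
rpm = 60·n = 10137.448522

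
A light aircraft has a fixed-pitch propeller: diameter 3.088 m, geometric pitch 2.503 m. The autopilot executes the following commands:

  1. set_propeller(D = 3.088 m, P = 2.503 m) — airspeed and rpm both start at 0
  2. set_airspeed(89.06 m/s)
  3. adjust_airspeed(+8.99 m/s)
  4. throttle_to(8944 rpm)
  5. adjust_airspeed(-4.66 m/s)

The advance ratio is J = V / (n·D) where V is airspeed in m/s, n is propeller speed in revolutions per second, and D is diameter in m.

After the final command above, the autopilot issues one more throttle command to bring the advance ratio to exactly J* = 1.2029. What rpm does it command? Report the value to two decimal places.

rpm = 1508.50

set_propeller: D = 3.088 m, P = 2.503 m (p = P/D = 0.810557); state ← (V=0, rpm=0)
set_airspeed(89.06): V ← 89.06 m/s
adjust_airspeed(+8.99): V ← 89.06 +8.99 = 98.05 m/s
throttle_to(8944): rpm ← 8944
adjust_airspeed(-4.66): V ← 98.05 -4.66 = 93.39 m/s
final state: V = 93.39 m/s, rpm = 8944 → n = rpm/60 = 149.066667 rev/s
target J* = 1.2029; solve J* = V/(n·D) for n: n = V/(J*·D) = 93.39/(1.2029 × 3.088) = 25.141637 rev/s
rpm = 60·n = 1508.498245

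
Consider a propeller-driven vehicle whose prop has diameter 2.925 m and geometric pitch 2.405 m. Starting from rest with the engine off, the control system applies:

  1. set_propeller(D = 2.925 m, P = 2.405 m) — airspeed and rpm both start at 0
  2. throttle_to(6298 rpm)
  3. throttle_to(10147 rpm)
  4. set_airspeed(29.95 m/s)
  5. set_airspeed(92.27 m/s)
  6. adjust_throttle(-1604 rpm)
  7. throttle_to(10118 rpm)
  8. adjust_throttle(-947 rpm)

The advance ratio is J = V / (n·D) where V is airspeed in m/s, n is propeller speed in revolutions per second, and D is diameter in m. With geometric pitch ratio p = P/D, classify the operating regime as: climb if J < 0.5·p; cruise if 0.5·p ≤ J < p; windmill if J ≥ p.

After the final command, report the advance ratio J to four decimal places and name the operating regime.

set_propeller: D = 2.925 m, P = 2.405 m (p = P/D = 0.822222); state ← (V=0, rpm=0)
throttle_to(6298): rpm ← 6298
throttle_to(10147): rpm ← 10147
set_airspeed(29.95): V ← 29.95 m/s
set_airspeed(92.27): V ← 92.27 m/s
adjust_throttle(-1604): rpm ← 10147 -1604 = 8543
throttle_to(10118): rpm ← 10118
adjust_throttle(-947): rpm ← 10118 -947 = 9171
final state: V = 92.27 m/s, rpm = 9171 → n = rpm/60 = 152.850000 rev/s
J = V / (n·D) = 92.27 / (152.850000 × 2.925) = 0.206381
regime bands: climb J<0.4111 | cruise [0.4111, 0.8222) | windmill J≥0.8222
J = 0.2064 → climb

J = 0.2064, regime = climb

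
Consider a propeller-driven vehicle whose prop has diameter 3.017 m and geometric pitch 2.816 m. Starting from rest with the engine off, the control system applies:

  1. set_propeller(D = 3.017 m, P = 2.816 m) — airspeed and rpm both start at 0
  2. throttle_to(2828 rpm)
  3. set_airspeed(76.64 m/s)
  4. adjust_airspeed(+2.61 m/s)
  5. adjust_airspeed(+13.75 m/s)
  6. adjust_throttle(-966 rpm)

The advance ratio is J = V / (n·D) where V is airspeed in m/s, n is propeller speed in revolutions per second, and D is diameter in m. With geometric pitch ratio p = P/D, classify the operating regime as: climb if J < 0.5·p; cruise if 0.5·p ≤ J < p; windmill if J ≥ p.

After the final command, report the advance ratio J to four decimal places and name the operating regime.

J = 0.9933, regime = windmill

set_propeller: D = 3.017 m, P = 2.816 m (p = P/D = 0.933378); state ← (V=0, rpm=0)
throttle_to(2828): rpm ← 2828
set_airspeed(76.64): V ← 76.64 m/s
adjust_airspeed(+2.61): V ← 76.64 +2.61 = 79.25 m/s
adjust_airspeed(+13.75): V ← 79.25 +13.75 = 93 m/s
adjust_throttle(-966): rpm ← 2828 -966 = 1862
final state: V = 93 m/s, rpm = 1862 → n = rpm/60 = 31.033333 rev/s
J = V / (n·D) = 93 / (31.033333 × 3.017) = 0.993297
regime bands: climb J<0.4667 | cruise [0.4667, 0.9334) | windmill J≥0.9334
J = 0.9933 → windmill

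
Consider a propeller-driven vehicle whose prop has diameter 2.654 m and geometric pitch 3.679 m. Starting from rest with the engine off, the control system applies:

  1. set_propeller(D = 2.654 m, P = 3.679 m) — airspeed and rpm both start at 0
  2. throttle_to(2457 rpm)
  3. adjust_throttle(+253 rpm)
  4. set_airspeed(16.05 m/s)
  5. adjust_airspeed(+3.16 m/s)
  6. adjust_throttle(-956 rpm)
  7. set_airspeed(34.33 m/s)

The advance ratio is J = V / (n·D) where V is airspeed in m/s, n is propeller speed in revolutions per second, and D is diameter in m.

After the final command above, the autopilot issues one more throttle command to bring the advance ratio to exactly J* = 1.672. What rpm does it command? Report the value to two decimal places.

set_propeller: D = 2.654 m, P = 3.679 m (p = P/D = 1.386209); state ← (V=0, rpm=0)
throttle_to(2457): rpm ← 2457
adjust_throttle(+253): rpm ← 2457 +253 = 2710
set_airspeed(16.05): V ← 16.05 m/s
adjust_airspeed(+3.16): V ← 16.05 +3.16 = 19.21 m/s
adjust_throttle(-956): rpm ← 2710 -956 = 1754
set_airspeed(34.33): V ← 34.33 m/s
final state: V = 34.33 m/s, rpm = 1754 → n = rpm/60 = 29.233333 rev/s
target J* = 1.672; solve J* = V/(n·D) for n: n = V/(J*·D) = 34.33/(1.672 × 2.654) = 7.736359 rev/s
rpm = 60·n = 464.181537

rpm = 464.18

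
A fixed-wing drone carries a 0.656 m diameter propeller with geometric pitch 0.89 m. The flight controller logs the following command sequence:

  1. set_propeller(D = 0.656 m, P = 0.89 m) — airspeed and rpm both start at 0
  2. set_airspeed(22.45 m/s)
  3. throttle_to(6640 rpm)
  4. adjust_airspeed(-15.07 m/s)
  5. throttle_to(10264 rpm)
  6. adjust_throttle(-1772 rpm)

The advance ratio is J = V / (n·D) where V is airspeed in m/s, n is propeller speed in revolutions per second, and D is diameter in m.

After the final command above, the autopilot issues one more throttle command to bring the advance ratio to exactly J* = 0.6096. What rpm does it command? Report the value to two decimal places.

set_propeller: D = 0.656 m, P = 0.89 m (p = P/D = 1.356707); state ← (V=0, rpm=0)
set_airspeed(22.45): V ← 22.45 m/s
throttle_to(6640): rpm ← 6640
adjust_airspeed(-15.07): V ← 22.45 -15.07 = 7.38 m/s
throttle_to(10264): rpm ← 10264
adjust_throttle(-1772): rpm ← 10264 -1772 = 8492
final state: V = 7.38 m/s, rpm = 8492 → n = rpm/60 = 141.533333 rev/s
target J* = 0.6096; solve J* = V/(n·D) for n: n = V/(J*·D) = 7.38/(0.6096 × 0.656) = 18.454724 rev/s
rpm = 60·n = 1107.283465

rpm = 1107.28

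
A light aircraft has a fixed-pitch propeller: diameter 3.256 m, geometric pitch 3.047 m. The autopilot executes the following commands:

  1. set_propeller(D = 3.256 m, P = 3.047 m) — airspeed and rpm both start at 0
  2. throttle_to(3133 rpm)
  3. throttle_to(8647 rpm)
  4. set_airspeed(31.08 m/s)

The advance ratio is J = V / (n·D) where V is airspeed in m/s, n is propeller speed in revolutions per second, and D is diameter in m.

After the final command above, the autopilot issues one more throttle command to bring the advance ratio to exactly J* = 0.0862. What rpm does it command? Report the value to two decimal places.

set_propeller: D = 3.256 m, P = 3.047 m (p = P/D = 0.935811); state ← (V=0, rpm=0)
throttle_to(3133): rpm ← 3133
throttle_to(8647): rpm ← 8647
set_airspeed(31.08): V ← 31.08 m/s
final state: V = 31.08 m/s, rpm = 8647 → n = rpm/60 = 144.116667 rev/s
target J* = 0.0862; solve J* = V/(n·D) for n: n = V/(J*·D) = 31.08/(0.0862 × 3.256) = 110.736132 rev/s
rpm = 60·n = 6644.167897

rpm = 6644.17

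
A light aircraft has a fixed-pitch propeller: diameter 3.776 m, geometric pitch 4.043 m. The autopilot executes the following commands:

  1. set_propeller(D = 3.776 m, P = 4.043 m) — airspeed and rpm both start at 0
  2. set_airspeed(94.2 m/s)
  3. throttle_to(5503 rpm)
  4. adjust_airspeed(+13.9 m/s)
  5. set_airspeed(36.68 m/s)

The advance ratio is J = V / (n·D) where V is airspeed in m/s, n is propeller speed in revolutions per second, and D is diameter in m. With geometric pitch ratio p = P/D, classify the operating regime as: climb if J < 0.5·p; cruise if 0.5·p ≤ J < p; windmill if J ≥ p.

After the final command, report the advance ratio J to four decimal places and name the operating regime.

J = 0.1059, regime = climb

set_propeller: D = 3.776 m, P = 4.043 m (p = P/D = 1.070710); state ← (V=0, rpm=0)
set_airspeed(94.2): V ← 94.2 m/s
throttle_to(5503): rpm ← 5503
adjust_airspeed(+13.9): V ← 94.2 +13.9 = 108.1 m/s
set_airspeed(36.68): V ← 36.68 m/s
final state: V = 36.68 m/s, rpm = 5503 → n = rpm/60 = 91.716667 rev/s
J = V / (n·D) = 36.68 / (91.716667 × 3.776) = 0.105913
regime bands: climb J<0.5354 | cruise [0.5354, 1.0707) | windmill J≥1.0707
J = 0.1059 → climb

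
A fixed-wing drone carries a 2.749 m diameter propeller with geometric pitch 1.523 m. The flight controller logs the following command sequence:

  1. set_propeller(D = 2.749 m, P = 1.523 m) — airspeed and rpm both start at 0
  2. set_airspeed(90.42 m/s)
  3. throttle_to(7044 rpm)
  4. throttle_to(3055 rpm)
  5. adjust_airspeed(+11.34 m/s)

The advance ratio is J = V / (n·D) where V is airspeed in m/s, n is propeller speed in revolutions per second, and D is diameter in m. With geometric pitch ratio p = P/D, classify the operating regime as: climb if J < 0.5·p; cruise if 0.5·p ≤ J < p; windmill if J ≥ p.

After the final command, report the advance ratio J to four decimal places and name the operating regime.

J = 0.7270, regime = windmill

set_propeller: D = 2.749 m, P = 1.523 m (p = P/D = 0.554020); state ← (V=0, rpm=0)
set_airspeed(90.42): V ← 90.42 m/s
throttle_to(7044): rpm ← 7044
throttle_to(3055): rpm ← 3055
adjust_airspeed(+11.34): V ← 90.42 +11.34 = 101.76 m/s
final state: V = 101.76 m/s, rpm = 3055 → n = rpm/60 = 50.916667 rev/s
J = V / (n·D) = 101.76 / (50.916667 × 2.749) = 0.727013
regime bands: climb J<0.2770 | cruise [0.2770, 0.5540) | windmill J≥0.5540
J = 0.7270 → windmill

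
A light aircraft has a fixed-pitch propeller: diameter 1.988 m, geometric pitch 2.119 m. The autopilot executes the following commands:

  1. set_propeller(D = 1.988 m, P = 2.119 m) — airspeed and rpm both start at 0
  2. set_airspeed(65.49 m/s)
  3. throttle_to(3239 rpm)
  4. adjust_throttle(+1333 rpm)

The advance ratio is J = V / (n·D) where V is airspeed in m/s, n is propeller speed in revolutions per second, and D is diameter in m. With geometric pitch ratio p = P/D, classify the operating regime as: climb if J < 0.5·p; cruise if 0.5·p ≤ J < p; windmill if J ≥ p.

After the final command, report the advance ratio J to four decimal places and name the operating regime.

set_propeller: D = 1.988 m, P = 2.119 m (p = P/D = 1.065895); state ← (V=0, rpm=0)
set_airspeed(65.49): V ← 65.49 m/s
throttle_to(3239): rpm ← 3239
adjust_throttle(+1333): rpm ← 3239 +1333 = 4572
final state: V = 65.49 m/s, rpm = 4572 → n = rpm/60 = 76.200000 rev/s
J = V / (n·D) = 65.49 / (76.200000 × 1.988) = 0.432318
regime bands: climb J<0.5329 | cruise [0.5329, 1.0659) | windmill J≥1.0659
J = 0.4323 → climb

J = 0.4323, regime = climb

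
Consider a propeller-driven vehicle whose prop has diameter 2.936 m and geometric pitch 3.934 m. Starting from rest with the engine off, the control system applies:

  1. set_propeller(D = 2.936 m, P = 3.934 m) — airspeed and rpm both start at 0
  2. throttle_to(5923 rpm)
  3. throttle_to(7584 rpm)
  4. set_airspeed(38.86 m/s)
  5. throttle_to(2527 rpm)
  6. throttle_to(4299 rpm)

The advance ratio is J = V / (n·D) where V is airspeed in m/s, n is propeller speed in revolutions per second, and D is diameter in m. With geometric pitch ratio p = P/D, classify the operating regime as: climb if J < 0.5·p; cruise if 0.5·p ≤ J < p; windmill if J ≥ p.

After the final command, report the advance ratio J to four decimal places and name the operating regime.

J = 0.1847, regime = climb

set_propeller: D = 2.936 m, P = 3.934 m (p = P/D = 1.339918); state ← (V=0, rpm=0)
throttle_to(5923): rpm ← 5923
throttle_to(7584): rpm ← 7584
set_airspeed(38.86): V ← 38.86 m/s
throttle_to(2527): rpm ← 2527
throttle_to(4299): rpm ← 4299
final state: V = 38.86 m/s, rpm = 4299 → n = rpm/60 = 71.650000 rev/s
J = V / (n·D) = 38.86 / (71.650000 × 2.936) = 0.184727
regime bands: climb J<0.6700 | cruise [0.6700, 1.3399) | windmill J≥1.3399
J = 0.1847 → climb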